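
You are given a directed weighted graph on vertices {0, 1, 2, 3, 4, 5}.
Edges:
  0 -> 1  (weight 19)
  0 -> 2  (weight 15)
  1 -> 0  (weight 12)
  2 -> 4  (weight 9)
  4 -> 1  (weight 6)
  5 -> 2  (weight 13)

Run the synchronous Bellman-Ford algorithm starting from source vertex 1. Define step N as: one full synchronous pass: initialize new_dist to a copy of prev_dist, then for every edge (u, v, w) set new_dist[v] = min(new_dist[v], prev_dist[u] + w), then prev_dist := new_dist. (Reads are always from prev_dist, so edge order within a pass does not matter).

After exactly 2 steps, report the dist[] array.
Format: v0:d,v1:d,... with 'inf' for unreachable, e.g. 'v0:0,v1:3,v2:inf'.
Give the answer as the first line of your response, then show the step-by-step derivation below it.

v0:12,v1:0,v2:27,v3:inf,v4:inf,v5:inf

step 1: dist = v0:12,v1:0,v2:inf,v3:inf,v4:inf,v5:inf
step 2: dist = v0:12,v1:0,v2:27,v3:inf,v4:inf,v5:inf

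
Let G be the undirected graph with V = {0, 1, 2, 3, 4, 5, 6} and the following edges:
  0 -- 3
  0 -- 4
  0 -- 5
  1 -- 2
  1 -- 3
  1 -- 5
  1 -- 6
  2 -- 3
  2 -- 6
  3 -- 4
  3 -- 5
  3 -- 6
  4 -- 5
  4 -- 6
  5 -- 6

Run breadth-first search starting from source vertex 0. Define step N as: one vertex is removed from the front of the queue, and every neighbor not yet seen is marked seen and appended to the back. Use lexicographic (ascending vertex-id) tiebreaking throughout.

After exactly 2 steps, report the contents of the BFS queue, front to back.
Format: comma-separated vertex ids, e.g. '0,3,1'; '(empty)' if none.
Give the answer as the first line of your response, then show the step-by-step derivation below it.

4,5,1,2,6

step 1: dequeue 0; queue=[3,4,5]; order=0
step 2: dequeue 3; queue=[4,5,1,2,6]; order=0,3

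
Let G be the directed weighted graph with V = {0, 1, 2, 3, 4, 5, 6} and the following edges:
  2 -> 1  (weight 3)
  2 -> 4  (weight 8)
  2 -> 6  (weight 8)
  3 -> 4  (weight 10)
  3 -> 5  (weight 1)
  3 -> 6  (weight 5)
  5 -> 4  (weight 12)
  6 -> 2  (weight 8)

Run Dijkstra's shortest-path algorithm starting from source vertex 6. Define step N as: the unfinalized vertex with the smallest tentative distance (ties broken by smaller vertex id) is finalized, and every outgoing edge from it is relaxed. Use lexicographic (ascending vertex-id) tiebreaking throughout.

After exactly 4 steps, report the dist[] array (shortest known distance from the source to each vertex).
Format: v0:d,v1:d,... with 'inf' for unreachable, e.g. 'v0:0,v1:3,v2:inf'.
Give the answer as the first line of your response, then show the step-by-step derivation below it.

v0:inf,v1:11,v2:8,v3:inf,v4:16,v5:inf,v6:0

step 1: dist = v0:inf,v1:inf,v2:8,v3:inf,v4:inf,v5:inf,v6:0
step 2: dist = v0:inf,v1:11,v2:8,v3:inf,v4:16,v5:inf,v6:0
step 3: dist = v0:inf,v1:11,v2:8,v3:inf,v4:16,v5:inf,v6:0
step 4: dist = v0:inf,v1:11,v2:8,v3:inf,v4:16,v5:inf,v6:0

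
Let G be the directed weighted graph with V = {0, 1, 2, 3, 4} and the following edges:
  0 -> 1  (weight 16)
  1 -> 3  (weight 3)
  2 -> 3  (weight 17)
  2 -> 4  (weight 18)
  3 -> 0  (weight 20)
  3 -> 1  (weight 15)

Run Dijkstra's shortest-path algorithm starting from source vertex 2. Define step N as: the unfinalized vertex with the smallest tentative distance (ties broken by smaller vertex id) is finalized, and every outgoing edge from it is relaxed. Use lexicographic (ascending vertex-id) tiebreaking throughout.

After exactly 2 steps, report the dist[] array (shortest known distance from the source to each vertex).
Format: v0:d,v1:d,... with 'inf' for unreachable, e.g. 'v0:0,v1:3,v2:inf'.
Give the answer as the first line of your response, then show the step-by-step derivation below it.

v0:37,v1:32,v2:0,v3:17,v4:18

step 1: dist = v0:inf,v1:inf,v2:0,v3:17,v4:18
step 2: dist = v0:37,v1:32,v2:0,v3:17,v4:18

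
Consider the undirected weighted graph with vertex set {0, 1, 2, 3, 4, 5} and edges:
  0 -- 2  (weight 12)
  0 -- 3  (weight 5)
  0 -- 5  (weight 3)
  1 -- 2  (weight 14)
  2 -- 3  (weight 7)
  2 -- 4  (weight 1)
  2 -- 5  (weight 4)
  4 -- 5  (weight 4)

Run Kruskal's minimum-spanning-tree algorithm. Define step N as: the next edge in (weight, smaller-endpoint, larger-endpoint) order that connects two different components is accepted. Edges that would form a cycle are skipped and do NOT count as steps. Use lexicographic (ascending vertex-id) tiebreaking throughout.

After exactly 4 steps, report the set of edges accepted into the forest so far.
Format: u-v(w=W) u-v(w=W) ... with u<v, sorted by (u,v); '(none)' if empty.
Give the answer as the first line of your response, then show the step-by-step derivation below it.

0-3(w=5) 0-5(w=3) 2-4(w=1) 2-5(w=4)

step 1: add edge 2-4 (w=1); MST = {2-4(w=1)}
step 2: add edge 0-5 (w=3); MST = {0-5(w=3) 2-4(w=1)}
step 3: add edge 2-5 (w=4); MST = {0-5(w=3) 2-4(w=1) 2-5(w=4)}
step 4: add edge 0-3 (w=5); MST = {0-3(w=5) 0-5(w=3) 2-4(w=1) 2-5(w=4)}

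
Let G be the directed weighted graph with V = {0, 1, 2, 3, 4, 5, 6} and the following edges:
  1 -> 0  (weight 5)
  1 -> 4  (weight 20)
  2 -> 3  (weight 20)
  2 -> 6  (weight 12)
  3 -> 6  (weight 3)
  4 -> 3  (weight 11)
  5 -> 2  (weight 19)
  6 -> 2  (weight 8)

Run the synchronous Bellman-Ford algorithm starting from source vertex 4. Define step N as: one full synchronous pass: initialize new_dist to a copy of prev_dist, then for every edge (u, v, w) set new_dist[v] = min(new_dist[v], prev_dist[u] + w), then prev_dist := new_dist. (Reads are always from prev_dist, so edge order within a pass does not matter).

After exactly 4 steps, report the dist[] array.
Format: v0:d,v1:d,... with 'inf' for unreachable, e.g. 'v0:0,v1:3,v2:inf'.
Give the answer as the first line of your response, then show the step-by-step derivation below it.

v0:inf,v1:inf,v2:22,v3:11,v4:0,v5:inf,v6:14

step 1: dist = v0:inf,v1:inf,v2:inf,v3:11,v4:0,v5:inf,v6:inf
step 2: dist = v0:inf,v1:inf,v2:inf,v3:11,v4:0,v5:inf,v6:14
step 3: dist = v0:inf,v1:inf,v2:22,v3:11,v4:0,v5:inf,v6:14
step 4: dist = v0:inf,v1:inf,v2:22,v3:11,v4:0,v5:inf,v6:14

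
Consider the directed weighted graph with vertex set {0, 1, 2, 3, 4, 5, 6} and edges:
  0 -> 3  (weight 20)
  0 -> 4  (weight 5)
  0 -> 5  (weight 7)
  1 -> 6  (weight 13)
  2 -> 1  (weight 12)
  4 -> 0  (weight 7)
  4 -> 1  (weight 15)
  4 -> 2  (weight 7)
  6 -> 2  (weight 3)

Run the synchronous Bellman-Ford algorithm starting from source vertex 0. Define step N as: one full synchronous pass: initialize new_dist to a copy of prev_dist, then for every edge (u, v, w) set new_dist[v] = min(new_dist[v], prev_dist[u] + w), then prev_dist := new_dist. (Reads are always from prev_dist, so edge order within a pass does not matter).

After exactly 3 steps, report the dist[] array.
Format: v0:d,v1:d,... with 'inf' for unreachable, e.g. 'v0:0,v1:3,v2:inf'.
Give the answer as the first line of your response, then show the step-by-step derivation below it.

v0:0,v1:20,v2:12,v3:20,v4:5,v5:7,v6:33

step 1: dist = v0:0,v1:inf,v2:inf,v3:20,v4:5,v5:7,v6:inf
step 2: dist = v0:0,v1:20,v2:12,v3:20,v4:5,v5:7,v6:inf
step 3: dist = v0:0,v1:20,v2:12,v3:20,v4:5,v5:7,v6:33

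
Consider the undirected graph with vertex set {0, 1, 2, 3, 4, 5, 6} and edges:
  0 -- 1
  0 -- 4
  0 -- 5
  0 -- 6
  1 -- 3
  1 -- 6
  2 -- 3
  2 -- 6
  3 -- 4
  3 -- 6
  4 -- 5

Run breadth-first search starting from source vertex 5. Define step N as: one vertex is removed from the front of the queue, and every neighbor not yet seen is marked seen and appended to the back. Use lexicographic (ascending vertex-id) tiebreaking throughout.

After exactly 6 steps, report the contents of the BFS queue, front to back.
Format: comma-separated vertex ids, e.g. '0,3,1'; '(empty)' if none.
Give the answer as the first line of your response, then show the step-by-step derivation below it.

2

step 1: dequeue 5; queue=[0,4]; order=5
step 2: dequeue 0; queue=[4,1,6]; order=5,0
step 3: dequeue 4; queue=[1,6,3]; order=5,0,4
step 4: dequeue 1; queue=[6,3]; order=5,0,4,1
step 5: dequeue 6; queue=[3,2]; order=5,0,4,1,6
step 6: dequeue 3; queue=[2]; order=5,0,4,1,6,3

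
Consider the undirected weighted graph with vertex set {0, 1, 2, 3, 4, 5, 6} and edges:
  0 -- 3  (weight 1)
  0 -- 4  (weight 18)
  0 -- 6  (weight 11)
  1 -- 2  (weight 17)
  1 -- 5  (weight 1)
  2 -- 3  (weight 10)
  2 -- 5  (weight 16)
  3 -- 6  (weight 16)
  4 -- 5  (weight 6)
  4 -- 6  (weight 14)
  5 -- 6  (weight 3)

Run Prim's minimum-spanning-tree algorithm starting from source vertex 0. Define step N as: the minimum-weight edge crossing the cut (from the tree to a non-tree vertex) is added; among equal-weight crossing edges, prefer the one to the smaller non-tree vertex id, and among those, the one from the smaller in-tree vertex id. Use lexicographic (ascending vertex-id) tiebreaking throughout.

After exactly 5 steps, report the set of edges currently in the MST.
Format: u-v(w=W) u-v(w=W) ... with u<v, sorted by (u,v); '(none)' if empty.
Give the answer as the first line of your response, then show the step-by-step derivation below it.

0-3(w=1) 0-6(w=11) 1-5(w=1) 2-3(w=10) 5-6(w=3)

step 1: add edge 0-3 (w=1); MST = {0-3(w=1)}
step 2: add edge 2-3 (w=10); MST = {0-3(w=1) 2-3(w=10)}
step 3: add edge 0-6 (w=11); MST = {0-3(w=1) 0-6(w=11) 2-3(w=10)}
step 4: add edge 5-6 (w=3); MST = {0-3(w=1) 0-6(w=11) 2-3(w=10) 5-6(w=3)}
step 5: add edge 1-5 (w=1); MST = {0-3(w=1) 0-6(w=11) 1-5(w=1) 2-3(w=10) 5-6(w=3)}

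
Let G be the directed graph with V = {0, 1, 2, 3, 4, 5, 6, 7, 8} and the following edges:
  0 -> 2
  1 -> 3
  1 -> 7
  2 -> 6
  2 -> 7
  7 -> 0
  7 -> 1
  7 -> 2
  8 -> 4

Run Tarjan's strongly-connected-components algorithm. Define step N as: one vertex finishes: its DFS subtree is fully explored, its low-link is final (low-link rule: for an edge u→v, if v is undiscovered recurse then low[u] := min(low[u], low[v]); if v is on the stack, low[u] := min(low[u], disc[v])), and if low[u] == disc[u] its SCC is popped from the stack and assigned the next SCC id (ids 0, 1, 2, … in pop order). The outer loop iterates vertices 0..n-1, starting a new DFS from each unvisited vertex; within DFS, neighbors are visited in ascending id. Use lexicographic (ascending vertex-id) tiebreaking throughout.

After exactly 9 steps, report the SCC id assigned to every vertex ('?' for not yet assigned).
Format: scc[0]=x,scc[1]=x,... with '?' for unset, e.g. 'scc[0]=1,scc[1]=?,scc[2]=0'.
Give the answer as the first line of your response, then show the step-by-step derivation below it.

scc[0]=2,scc[1]=2,scc[2]=2,scc[3]=1,scc[4]=3,scc[5]=4,scc[6]=0,scc[7]=2,scc[8]=5

step 1: low=(low[0]=0,low[1]=?,low[2]=1,low[3]=?,low[4]=?,low[5]=?,low[6]=2,low[7]=?,low[8]=?); scc=(scc[0]=?,scc[1]=?,scc[2]=?,scc[3]=?,scc[4]=?,scc[5]=?,scc[6]=0,scc[7]=?,scc[8]=?)
step 2: low=(low[0]=0,low[1]=4,low[2]=1,low[3]=5,low[4]=?,low[5]=?,low[6]=2,low[7]=0,low[8]=?); scc=(scc[0]=?,scc[1]=?,scc[2]=?,scc[3]=1,scc[4]=?,scc[5]=?,scc[6]=0,scc[7]=?,scc[8]=?)
step 3: low=(low[0]=0,low[1]=3,low[2]=1,low[3]=5,low[4]=?,low[5]=?,low[6]=2,low[7]=0,low[8]=?); scc=(scc[0]=?,scc[1]=?,scc[2]=?,scc[3]=1,scc[4]=?,scc[5]=?,scc[6]=0,scc[7]=?,scc[8]=?)
step 4: low=(low[0]=0,low[1]=3,low[2]=1,low[3]=5,low[4]=?,low[5]=?,low[6]=2,low[7]=0,low[8]=?); scc=(scc[0]=?,scc[1]=?,scc[2]=?,scc[3]=1,scc[4]=?,scc[5]=?,scc[6]=0,scc[7]=?,scc[8]=?)
step 5: low=(low[0]=0,low[1]=3,low[2]=0,low[3]=5,low[4]=?,low[5]=?,low[6]=2,low[7]=0,low[8]=?); scc=(scc[0]=?,scc[1]=?,scc[2]=?,scc[3]=1,scc[4]=?,scc[5]=?,scc[6]=0,scc[7]=?,scc[8]=?)
step 6: low=(low[0]=0,low[1]=3,low[2]=0,low[3]=5,low[4]=?,low[5]=?,low[6]=2,low[7]=0,low[8]=?); scc=(scc[0]=2,scc[1]=2,scc[2]=2,scc[3]=1,scc[4]=?,scc[5]=?,scc[6]=0,scc[7]=2,scc[8]=?)
step 7: low=(low[0]=0,low[1]=3,low[2]=0,low[3]=5,low[4]=6,low[5]=?,low[6]=2,low[7]=0,low[8]=?); scc=(scc[0]=2,scc[1]=2,scc[2]=2,scc[3]=1,scc[4]=3,scc[5]=?,scc[6]=0,scc[7]=2,scc[8]=?)
step 8: low=(low[0]=0,low[1]=3,low[2]=0,low[3]=5,low[4]=6,low[5]=7,low[6]=2,low[7]=0,low[8]=?); scc=(scc[0]=2,scc[1]=2,scc[2]=2,scc[3]=1,scc[4]=3,scc[5]=4,scc[6]=0,scc[7]=2,scc[8]=?)
step 9: low=(low[0]=0,low[1]=3,low[2]=0,low[3]=5,low[4]=6,low[5]=7,low[6]=2,low[7]=0,low[8]=8); scc=(scc[0]=2,scc[1]=2,scc[2]=2,scc[3]=1,scc[4]=3,scc[5]=4,scc[6]=0,scc[7]=2,scc[8]=5)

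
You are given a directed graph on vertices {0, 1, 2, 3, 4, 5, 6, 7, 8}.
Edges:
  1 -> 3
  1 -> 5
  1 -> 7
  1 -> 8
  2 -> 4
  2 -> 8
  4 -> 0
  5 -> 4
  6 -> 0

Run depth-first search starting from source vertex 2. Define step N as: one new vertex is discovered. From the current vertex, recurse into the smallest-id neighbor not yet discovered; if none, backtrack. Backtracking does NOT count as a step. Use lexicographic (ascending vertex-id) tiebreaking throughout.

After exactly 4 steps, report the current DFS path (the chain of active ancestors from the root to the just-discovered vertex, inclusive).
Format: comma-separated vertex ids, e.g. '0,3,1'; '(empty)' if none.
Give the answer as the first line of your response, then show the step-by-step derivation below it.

2,8

step 1: discover 2; path=2; order=2
step 2: discover 4; path=2>4; order=2,4
step 3: discover 0; path=2>4>0; order=2,4,0
step 4: discover 8; path=2>8; order=2,4,0,8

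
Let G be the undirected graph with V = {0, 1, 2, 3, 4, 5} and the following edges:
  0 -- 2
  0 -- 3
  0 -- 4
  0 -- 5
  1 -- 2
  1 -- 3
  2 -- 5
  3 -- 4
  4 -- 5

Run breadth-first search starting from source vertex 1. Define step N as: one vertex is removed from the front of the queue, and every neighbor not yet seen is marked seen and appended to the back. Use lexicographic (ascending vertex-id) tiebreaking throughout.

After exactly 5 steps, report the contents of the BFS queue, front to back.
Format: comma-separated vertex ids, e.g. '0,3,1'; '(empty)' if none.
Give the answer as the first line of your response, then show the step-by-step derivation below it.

4

step 1: dequeue 1; queue=[2,3]; order=1
step 2: dequeue 2; queue=[3,0,5]; order=1,2
step 3: dequeue 3; queue=[0,5,4]; order=1,2,3
step 4: dequeue 0; queue=[5,4]; order=1,2,3,0
step 5: dequeue 5; queue=[4]; order=1,2,3,0,5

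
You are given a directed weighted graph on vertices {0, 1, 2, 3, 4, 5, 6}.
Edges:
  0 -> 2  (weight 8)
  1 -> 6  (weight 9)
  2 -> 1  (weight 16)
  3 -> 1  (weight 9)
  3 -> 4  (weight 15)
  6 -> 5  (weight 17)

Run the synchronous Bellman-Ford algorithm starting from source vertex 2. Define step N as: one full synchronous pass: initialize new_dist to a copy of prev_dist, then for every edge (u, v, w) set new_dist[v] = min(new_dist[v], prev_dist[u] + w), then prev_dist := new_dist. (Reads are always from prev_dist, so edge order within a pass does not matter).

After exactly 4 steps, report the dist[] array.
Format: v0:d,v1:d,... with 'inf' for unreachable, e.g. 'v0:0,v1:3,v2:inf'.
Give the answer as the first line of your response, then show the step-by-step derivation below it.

v0:inf,v1:16,v2:0,v3:inf,v4:inf,v5:42,v6:25

step 1: dist = v0:inf,v1:16,v2:0,v3:inf,v4:inf,v5:inf,v6:inf
step 2: dist = v0:inf,v1:16,v2:0,v3:inf,v4:inf,v5:inf,v6:25
step 3: dist = v0:inf,v1:16,v2:0,v3:inf,v4:inf,v5:42,v6:25
step 4: dist = v0:inf,v1:16,v2:0,v3:inf,v4:inf,v5:42,v6:25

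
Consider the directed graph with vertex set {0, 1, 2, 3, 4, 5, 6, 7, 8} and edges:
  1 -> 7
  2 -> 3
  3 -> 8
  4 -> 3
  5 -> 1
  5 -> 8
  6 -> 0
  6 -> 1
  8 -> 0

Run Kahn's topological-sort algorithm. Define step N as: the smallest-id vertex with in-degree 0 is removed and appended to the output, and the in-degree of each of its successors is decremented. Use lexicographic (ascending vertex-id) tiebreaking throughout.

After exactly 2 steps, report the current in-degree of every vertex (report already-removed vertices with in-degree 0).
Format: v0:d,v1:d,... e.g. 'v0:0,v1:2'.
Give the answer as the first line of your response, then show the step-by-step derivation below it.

v0:2,v1:2,v2:0,v3:0,v4:0,v5:0,v6:0,v7:1,v8:2

step 1: output 2; order=[2]; indeg=(2,2,0,1,0,0,0,1,2)
step 2: output 4; order=[2,4]; indeg=(2,2,0,0,0,0,0,1,2)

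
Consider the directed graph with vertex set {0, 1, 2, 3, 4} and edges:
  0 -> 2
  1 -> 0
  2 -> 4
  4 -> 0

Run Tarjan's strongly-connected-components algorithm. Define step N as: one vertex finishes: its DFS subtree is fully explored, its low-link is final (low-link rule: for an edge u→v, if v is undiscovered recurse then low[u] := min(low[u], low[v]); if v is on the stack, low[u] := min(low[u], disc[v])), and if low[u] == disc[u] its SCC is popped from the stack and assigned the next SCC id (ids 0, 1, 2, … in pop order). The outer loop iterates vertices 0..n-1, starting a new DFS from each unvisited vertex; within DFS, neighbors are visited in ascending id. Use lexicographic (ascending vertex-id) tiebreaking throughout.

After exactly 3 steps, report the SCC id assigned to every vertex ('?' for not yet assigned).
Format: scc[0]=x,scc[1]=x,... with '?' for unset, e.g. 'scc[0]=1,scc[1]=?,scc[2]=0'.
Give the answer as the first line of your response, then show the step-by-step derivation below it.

scc[0]=0,scc[1]=?,scc[2]=0,scc[3]=?,scc[4]=0

step 1: low=(low[0]=0,low[1]=?,low[2]=1,low[3]=?,low[4]=0); scc=(scc[0]=?,scc[1]=?,scc[2]=?,scc[3]=?,scc[4]=?)
step 2: low=(low[0]=0,low[1]=?,low[2]=0,low[3]=?,low[4]=0); scc=(scc[0]=?,scc[1]=?,scc[2]=?,scc[3]=?,scc[4]=?)
step 3: low=(low[0]=0,low[1]=?,low[2]=0,low[3]=?,low[4]=0); scc=(scc[0]=0,scc[1]=?,scc[2]=0,scc[3]=?,scc[4]=0)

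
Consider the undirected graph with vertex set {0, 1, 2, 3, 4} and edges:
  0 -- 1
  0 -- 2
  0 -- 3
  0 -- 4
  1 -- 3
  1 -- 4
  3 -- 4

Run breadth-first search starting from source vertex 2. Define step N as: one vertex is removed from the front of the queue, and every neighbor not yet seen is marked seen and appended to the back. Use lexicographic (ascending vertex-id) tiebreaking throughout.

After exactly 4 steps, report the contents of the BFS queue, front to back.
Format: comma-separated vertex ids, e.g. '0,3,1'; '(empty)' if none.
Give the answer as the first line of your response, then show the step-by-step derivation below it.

4

step 1: dequeue 2; queue=[0]; order=2
step 2: dequeue 0; queue=[1,3,4]; order=2,0
step 3: dequeue 1; queue=[3,4]; order=2,0,1
step 4: dequeue 3; queue=[4]; order=2,0,1,3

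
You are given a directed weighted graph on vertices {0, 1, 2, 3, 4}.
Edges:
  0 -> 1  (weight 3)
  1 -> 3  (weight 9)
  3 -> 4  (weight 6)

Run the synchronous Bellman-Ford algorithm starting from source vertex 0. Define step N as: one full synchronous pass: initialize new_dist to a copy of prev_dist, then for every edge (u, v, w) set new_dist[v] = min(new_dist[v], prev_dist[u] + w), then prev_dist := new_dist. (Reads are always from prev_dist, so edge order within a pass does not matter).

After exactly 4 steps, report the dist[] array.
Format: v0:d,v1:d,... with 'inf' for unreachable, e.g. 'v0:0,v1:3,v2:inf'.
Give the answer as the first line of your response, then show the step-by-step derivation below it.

v0:0,v1:3,v2:inf,v3:12,v4:18

step 1: dist = v0:0,v1:3,v2:inf,v3:inf,v4:inf
step 2: dist = v0:0,v1:3,v2:inf,v3:12,v4:inf
step 3: dist = v0:0,v1:3,v2:inf,v3:12,v4:18
step 4: dist = v0:0,v1:3,v2:inf,v3:12,v4:18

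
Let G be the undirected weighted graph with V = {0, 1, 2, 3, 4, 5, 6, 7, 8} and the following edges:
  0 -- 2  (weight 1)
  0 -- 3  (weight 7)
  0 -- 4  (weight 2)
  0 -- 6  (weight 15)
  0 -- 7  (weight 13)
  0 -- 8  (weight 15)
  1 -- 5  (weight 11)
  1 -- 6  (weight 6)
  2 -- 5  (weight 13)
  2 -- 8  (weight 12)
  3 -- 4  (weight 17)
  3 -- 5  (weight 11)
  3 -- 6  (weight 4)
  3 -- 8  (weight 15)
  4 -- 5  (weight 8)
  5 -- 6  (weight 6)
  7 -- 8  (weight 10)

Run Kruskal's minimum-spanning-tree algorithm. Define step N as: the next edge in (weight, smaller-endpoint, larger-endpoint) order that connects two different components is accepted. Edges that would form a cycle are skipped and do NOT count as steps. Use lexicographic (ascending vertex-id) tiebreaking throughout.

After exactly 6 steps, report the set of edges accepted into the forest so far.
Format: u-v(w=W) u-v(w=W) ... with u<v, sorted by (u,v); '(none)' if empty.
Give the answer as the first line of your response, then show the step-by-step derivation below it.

0-2(w=1) 0-3(w=7) 0-4(w=2) 1-6(w=6) 3-6(w=4) 5-6(w=6)

step 1: add edge 0-2 (w=1); MST = {0-2(w=1)}
step 2: add edge 0-4 (w=2); MST = {0-2(w=1) 0-4(w=2)}
step 3: add edge 3-6 (w=4); MST = {0-2(w=1) 0-4(w=2) 3-6(w=4)}
step 4: add edge 1-6 (w=6); MST = {0-2(w=1) 0-4(w=2) 1-6(w=6) 3-6(w=4)}
step 5: add edge 5-6 (w=6); MST = {0-2(w=1) 0-4(w=2) 1-6(w=6) 3-6(w=4) 5-6(w=6)}
step 6: add edge 0-3 (w=7); MST = {0-2(w=1) 0-3(w=7) 0-4(w=2) 1-6(w=6) 3-6(w=4) 5-6(w=6)}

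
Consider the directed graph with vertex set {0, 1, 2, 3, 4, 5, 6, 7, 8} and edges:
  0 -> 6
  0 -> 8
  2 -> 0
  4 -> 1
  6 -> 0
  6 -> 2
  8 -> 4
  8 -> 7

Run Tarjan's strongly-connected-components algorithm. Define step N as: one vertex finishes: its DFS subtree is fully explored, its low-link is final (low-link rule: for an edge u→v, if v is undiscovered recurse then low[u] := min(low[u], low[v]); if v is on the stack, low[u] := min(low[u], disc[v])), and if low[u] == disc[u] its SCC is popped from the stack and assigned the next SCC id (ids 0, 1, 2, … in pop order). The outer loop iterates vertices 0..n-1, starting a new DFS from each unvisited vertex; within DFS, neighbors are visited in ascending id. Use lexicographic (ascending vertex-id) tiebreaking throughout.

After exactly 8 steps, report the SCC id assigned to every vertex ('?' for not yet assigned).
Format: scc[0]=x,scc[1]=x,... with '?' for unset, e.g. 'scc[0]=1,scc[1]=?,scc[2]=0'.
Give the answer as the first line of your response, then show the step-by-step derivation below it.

scc[0]=4,scc[1]=0,scc[2]=4,scc[3]=5,scc[4]=1,scc[5]=?,scc[6]=4,scc[7]=2,scc[8]=3

step 1: low=(low[0]=0,low[1]=?,low[2]=0,low[3]=?,low[4]=?,low[5]=?,low[6]=0,low[7]=?,low[8]=?); scc=(scc[0]=?,scc[1]=?,scc[2]=?,scc[3]=?,scc[4]=?,scc[5]=?,scc[6]=?,scc[7]=?,scc[8]=?)
step 2: low=(low[0]=0,low[1]=?,low[2]=0,low[3]=?,low[4]=?,low[5]=?,low[6]=0,low[7]=?,low[8]=?); scc=(scc[0]=?,scc[1]=?,scc[2]=?,scc[3]=?,scc[4]=?,scc[5]=?,scc[6]=?,scc[7]=?,scc[8]=?)
step 3: low=(low[0]=0,low[1]=5,low[2]=0,low[3]=?,low[4]=4,low[5]=?,low[6]=0,low[7]=?,low[8]=3); scc=(scc[0]=?,scc[1]=0,scc[2]=?,scc[3]=?,scc[4]=?,scc[5]=?,scc[6]=?,scc[7]=?,scc[8]=?)
step 4: low=(low[0]=0,low[1]=5,low[2]=0,low[3]=?,low[4]=4,low[5]=?,low[6]=0,low[7]=?,low[8]=3); scc=(scc[0]=?,scc[1]=0,scc[2]=?,scc[3]=?,scc[4]=1,scc[5]=?,scc[6]=?,scc[7]=?,scc[8]=?)
step 5: low=(low[0]=0,low[1]=5,low[2]=0,low[3]=?,low[4]=4,low[5]=?,low[6]=0,low[7]=6,low[8]=3); scc=(scc[0]=?,scc[1]=0,scc[2]=?,scc[3]=?,scc[4]=1,scc[5]=?,scc[6]=?,scc[7]=2,scc[8]=?)
step 6: low=(low[0]=0,low[1]=5,low[2]=0,low[3]=?,low[4]=4,low[5]=?,low[6]=0,low[7]=6,low[8]=3); scc=(scc[0]=?,scc[1]=0,scc[2]=?,scc[3]=?,scc[4]=1,scc[5]=?,scc[6]=?,scc[7]=2,scc[8]=3)
step 7: low=(low[0]=0,low[1]=5,low[2]=0,low[3]=?,low[4]=4,low[5]=?,low[6]=0,low[7]=6,low[8]=3); scc=(scc[0]=4,scc[1]=0,scc[2]=4,scc[3]=?,scc[4]=1,scc[5]=?,scc[6]=4,scc[7]=2,scc[8]=3)
step 8: low=(low[0]=0,low[1]=5,low[2]=0,low[3]=7,low[4]=4,low[5]=?,low[6]=0,low[7]=6,low[8]=3); scc=(scc[0]=4,scc[1]=0,scc[2]=4,scc[3]=5,scc[4]=1,scc[5]=?,scc[6]=4,scc[7]=2,scc[8]=3)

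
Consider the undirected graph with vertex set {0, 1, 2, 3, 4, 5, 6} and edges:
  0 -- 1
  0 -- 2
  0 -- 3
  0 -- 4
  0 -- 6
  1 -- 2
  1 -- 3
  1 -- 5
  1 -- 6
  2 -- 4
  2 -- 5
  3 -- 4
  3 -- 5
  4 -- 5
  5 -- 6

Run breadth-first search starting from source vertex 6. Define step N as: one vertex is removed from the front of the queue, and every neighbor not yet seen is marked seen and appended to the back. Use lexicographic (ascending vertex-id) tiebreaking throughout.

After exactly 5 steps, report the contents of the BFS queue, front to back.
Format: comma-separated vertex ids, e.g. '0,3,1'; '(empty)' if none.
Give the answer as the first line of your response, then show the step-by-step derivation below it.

3,4

step 1: dequeue 6; queue=[0,1,5]; order=6
step 2: dequeue 0; queue=[1,5,2,3,4]; order=6,0
step 3: dequeue 1; queue=[5,2,3,4]; order=6,0,1
step 4: dequeue 5; queue=[2,3,4]; order=6,0,1,5
step 5: dequeue 2; queue=[3,4]; order=6,0,1,5,2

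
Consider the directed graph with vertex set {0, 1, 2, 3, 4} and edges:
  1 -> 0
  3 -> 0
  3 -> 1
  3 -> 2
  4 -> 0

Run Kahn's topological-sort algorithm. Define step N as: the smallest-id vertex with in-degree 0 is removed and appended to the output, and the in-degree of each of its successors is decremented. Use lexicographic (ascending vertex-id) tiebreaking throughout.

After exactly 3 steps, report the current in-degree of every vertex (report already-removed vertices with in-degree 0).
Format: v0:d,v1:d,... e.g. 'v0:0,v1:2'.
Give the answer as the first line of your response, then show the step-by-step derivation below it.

v0:1,v1:0,v2:0,v3:0,v4:0

step 1: output 3; order=[3]; indeg=(2,0,0,0,0)
step 2: output 1; order=[3,1]; indeg=(1,0,0,0,0)
step 3: output 2; order=[3,1,2]; indeg=(1,0,0,0,0)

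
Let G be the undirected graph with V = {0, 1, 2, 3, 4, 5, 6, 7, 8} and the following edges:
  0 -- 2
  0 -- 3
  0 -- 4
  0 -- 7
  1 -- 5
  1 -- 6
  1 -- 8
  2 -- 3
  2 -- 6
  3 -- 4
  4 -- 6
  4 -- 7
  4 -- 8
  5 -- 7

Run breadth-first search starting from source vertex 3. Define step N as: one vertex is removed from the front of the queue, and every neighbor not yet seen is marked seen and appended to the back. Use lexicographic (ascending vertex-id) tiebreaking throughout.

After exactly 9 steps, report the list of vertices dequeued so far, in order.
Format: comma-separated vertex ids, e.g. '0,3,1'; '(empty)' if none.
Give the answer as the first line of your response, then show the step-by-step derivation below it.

3,0,2,4,7,6,8,5,1

step 1: dequeue 3; queue=[0,2,4]; order=3
step 2: dequeue 0; queue=[2,4,7]; order=3,0
step 3: dequeue 2; queue=[4,7,6]; order=3,0,2
step 4: dequeue 4; queue=[7,6,8]; order=3,0,2,4
step 5: dequeue 7; queue=[6,8,5]; order=3,0,2,4,7
step 6: dequeue 6; queue=[8,5,1]; order=3,0,2,4,7,6
step 7: dequeue 8; queue=[5,1]; order=3,0,2,4,7,6,8
step 8: dequeue 5; queue=[1]; order=3,0,2,4,7,6,8,5
step 9: dequeue 1; queue=[(empty)]; order=3,0,2,4,7,6,8,5,1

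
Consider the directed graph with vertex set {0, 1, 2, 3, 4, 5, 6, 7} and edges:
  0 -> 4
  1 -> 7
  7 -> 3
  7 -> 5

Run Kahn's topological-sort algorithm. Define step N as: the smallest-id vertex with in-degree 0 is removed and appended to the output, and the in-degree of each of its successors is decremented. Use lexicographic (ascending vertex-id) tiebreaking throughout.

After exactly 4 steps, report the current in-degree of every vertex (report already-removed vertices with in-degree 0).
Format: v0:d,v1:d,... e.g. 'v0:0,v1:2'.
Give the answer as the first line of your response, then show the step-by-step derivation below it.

v0:0,v1:0,v2:0,v3:1,v4:0,v5:1,v6:0,v7:0

step 1: output 0; order=[0]; indeg=(0,0,0,1,0,1,0,1)
step 2: output 1; order=[0,1]; indeg=(0,0,0,1,0,1,0,0)
step 3: output 2; order=[0,1,2]; indeg=(0,0,0,1,0,1,0,0)
step 4: output 4; order=[0,1,2,4]; indeg=(0,0,0,1,0,1,0,0)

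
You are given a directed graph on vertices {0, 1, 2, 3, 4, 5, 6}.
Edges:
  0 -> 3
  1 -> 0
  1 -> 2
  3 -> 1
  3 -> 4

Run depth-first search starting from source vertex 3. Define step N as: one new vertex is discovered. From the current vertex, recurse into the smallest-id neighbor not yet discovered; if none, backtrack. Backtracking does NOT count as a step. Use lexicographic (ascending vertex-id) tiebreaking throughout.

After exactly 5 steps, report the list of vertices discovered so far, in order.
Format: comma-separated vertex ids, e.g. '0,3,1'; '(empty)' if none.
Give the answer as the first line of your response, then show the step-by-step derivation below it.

3,1,0,2,4

step 1: discover 3; path=3; order=3
step 2: discover 1; path=3>1; order=3,1
step 3: discover 0; path=3>1>0; order=3,1,0
step 4: discover 2; path=3>1>2; order=3,1,0,2
step 5: discover 4; path=3>4; order=3,1,0,2,4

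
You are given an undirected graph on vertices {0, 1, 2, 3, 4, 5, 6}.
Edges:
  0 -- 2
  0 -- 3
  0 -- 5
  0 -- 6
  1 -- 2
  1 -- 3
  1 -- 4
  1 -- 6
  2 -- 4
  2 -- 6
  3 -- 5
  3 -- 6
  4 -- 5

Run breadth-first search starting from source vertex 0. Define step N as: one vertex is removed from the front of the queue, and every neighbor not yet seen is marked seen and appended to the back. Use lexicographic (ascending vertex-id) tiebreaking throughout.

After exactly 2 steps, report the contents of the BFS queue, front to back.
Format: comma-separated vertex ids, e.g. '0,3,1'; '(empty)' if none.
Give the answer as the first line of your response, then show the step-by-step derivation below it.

3,5,6,1,4

step 1: dequeue 0; queue=[2,3,5,6]; order=0
step 2: dequeue 2; queue=[3,5,6,1,4]; order=0,2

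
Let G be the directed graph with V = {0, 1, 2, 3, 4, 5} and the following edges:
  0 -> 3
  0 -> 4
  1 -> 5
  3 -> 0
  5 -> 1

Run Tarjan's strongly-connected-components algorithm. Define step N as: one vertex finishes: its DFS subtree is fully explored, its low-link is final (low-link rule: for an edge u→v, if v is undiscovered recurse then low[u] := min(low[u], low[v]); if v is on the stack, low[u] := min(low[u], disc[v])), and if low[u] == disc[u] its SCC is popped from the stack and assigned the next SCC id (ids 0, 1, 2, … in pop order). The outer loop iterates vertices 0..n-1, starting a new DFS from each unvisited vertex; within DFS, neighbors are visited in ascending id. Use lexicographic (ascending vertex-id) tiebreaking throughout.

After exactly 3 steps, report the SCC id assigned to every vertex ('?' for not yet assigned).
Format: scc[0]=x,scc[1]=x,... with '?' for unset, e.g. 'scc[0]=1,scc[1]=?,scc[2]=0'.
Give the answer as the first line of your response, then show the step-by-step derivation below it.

scc[0]=1,scc[1]=?,scc[2]=?,scc[3]=1,scc[4]=0,scc[5]=?

step 1: low=(low[0]=0,low[1]=?,low[2]=?,low[3]=0,low[4]=?,low[5]=?); scc=(scc[0]=?,scc[1]=?,scc[2]=?,scc[3]=?,scc[4]=?,scc[5]=?)
step 2: low=(low[0]=0,low[1]=?,low[2]=?,low[3]=0,low[4]=2,low[5]=?); scc=(scc[0]=?,scc[1]=?,scc[2]=?,scc[3]=?,scc[4]=0,scc[5]=?)
step 3: low=(low[0]=0,low[1]=?,low[2]=?,low[3]=0,low[4]=2,low[5]=?); scc=(scc[0]=1,scc[1]=?,scc[2]=?,scc[3]=1,scc[4]=0,scc[5]=?)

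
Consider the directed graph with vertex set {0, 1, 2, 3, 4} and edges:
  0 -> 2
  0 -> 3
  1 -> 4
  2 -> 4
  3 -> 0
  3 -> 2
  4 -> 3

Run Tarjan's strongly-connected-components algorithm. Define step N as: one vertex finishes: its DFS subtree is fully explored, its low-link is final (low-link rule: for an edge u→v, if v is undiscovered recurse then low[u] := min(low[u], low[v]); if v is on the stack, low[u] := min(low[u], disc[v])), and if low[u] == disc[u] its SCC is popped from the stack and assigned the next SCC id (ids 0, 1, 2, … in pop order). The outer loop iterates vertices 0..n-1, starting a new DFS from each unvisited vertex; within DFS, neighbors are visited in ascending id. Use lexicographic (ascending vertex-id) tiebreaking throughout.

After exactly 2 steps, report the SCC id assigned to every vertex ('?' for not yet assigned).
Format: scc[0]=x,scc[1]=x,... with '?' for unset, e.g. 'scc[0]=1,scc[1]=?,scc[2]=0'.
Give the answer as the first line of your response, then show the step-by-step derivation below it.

scc[0]=?,scc[1]=?,scc[2]=?,scc[3]=?,scc[4]=?

step 1: low=(low[0]=0,low[1]=?,low[2]=1,low[3]=0,low[4]=2); scc=(scc[0]=?,scc[1]=?,scc[2]=?,scc[3]=?,scc[4]=?)
step 2: low=(low[0]=0,low[1]=?,low[2]=1,low[3]=0,low[4]=0); scc=(scc[0]=?,scc[1]=?,scc[2]=?,scc[3]=?,scc[4]=?)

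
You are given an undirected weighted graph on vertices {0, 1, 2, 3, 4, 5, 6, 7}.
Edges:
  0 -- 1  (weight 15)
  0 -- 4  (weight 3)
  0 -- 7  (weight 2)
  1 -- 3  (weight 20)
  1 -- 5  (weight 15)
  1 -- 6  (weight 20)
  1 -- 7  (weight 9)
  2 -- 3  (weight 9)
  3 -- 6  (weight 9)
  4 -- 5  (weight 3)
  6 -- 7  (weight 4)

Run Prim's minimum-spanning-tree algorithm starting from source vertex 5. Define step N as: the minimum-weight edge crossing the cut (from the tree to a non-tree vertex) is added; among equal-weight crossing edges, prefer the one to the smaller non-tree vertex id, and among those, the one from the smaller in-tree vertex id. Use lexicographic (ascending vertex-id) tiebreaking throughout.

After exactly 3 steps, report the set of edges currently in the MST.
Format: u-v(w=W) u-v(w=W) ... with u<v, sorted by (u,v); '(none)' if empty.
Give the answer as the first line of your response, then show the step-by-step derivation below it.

0-4(w=3) 0-7(w=2) 4-5(w=3)

step 1: add edge 4-5 (w=3); MST = {4-5(w=3)}
step 2: add edge 0-4 (w=3); MST = {0-4(w=3) 4-5(w=3)}
step 3: add edge 0-7 (w=2); MST = {0-4(w=3) 0-7(w=2) 4-5(w=3)}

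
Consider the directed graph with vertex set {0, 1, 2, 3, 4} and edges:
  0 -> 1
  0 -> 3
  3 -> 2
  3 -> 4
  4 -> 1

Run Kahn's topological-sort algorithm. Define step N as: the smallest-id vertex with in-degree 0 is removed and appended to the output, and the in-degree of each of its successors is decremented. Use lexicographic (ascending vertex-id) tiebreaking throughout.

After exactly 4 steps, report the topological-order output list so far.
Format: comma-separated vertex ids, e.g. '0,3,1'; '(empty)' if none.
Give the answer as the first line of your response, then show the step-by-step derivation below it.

0,3,2,4

step 1: output 0; order=[0]; indeg=(0,1,1,0,1)
step 2: output 3; order=[0,3]; indeg=(0,1,0,0,0)
step 3: output 2; order=[0,3,2]; indeg=(0,1,0,0,0)
step 4: output 4; order=[0,3,2,4]; indeg=(0,0,0,0,0)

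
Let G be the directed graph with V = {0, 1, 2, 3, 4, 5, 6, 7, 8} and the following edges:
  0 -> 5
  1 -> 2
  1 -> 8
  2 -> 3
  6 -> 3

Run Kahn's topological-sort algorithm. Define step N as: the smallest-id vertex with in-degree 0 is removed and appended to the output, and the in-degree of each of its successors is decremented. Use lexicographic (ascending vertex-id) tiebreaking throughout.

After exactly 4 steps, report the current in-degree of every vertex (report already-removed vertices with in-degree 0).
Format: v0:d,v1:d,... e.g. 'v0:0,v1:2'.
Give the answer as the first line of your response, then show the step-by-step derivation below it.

v0:0,v1:0,v2:0,v3:1,v4:0,v5:0,v6:0,v7:0,v8:0

step 1: output 0; order=[0]; indeg=(0,0,1,2,0,0,0,0,1)
step 2: output 1; order=[0,1]; indeg=(0,0,0,2,0,0,0,0,0)
step 3: output 2; order=[0,1,2]; indeg=(0,0,0,1,0,0,0,0,0)
step 4: output 4; order=[0,1,2,4]; indeg=(0,0,0,1,0,0,0,0,0)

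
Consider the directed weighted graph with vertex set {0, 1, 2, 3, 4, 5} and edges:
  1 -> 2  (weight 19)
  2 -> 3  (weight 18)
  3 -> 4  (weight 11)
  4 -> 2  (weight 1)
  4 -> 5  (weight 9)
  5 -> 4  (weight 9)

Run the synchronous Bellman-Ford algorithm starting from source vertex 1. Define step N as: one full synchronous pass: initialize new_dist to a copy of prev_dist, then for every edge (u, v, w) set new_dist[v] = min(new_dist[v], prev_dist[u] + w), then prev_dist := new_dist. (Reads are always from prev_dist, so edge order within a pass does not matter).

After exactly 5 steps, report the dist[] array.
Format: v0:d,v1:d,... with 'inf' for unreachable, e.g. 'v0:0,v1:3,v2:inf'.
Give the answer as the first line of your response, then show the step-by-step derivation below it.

v0:inf,v1:0,v2:19,v3:37,v4:48,v5:57

step 1: dist = v0:inf,v1:0,v2:19,v3:inf,v4:inf,v5:inf
step 2: dist = v0:inf,v1:0,v2:19,v3:37,v4:inf,v5:inf
step 3: dist = v0:inf,v1:0,v2:19,v3:37,v4:48,v5:inf
step 4: dist = v0:inf,v1:0,v2:19,v3:37,v4:48,v5:57
step 5: dist = v0:inf,v1:0,v2:19,v3:37,v4:48,v5:57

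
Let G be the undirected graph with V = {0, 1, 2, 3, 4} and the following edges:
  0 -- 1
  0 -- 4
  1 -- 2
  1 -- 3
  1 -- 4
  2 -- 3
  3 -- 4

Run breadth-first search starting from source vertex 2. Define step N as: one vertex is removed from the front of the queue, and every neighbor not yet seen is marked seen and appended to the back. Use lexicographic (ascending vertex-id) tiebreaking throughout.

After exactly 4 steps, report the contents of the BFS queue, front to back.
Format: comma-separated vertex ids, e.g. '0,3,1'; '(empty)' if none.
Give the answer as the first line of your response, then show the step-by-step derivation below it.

4

step 1: dequeue 2; queue=[1,3]; order=2
step 2: dequeue 1; queue=[3,0,4]; order=2,1
step 3: dequeue 3; queue=[0,4]; order=2,1,3
step 4: dequeue 0; queue=[4]; order=2,1,3,0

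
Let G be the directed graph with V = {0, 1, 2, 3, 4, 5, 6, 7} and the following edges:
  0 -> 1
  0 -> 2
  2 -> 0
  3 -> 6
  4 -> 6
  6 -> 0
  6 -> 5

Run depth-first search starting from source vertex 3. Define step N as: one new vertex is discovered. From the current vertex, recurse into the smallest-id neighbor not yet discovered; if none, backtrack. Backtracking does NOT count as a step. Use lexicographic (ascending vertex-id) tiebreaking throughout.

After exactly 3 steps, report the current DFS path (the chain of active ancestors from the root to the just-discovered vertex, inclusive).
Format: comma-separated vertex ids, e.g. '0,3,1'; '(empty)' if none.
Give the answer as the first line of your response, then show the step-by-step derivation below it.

3,6,0

step 1: discover 3; path=3; order=3
step 2: discover 6; path=3>6; order=3,6
step 3: discover 0; path=3>6>0; order=3,6,0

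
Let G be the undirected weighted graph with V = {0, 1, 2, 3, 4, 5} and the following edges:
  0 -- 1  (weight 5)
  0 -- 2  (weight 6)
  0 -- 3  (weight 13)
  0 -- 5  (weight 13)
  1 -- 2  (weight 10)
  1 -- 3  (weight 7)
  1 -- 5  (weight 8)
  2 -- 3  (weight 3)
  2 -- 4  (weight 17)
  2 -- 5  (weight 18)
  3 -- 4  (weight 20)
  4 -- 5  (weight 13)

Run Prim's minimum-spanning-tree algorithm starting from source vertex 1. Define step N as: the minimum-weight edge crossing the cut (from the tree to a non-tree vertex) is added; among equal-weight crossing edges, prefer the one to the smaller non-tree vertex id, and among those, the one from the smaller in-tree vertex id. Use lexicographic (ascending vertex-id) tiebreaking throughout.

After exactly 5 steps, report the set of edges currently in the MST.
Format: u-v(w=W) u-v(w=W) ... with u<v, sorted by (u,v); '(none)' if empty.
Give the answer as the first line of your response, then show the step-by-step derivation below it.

0-1(w=5) 0-2(w=6) 1-5(w=8) 2-3(w=3) 4-5(w=13)

step 1: add edge 0-1 (w=5); MST = {0-1(w=5)}
step 2: add edge 0-2 (w=6); MST = {0-1(w=5) 0-2(w=6)}
step 3: add edge 2-3 (w=3); MST = {0-1(w=5) 0-2(w=6) 2-3(w=3)}
step 4: add edge 1-5 (w=8); MST = {0-1(w=5) 0-2(w=6) 1-5(w=8) 2-3(w=3)}
step 5: add edge 4-5 (w=13); MST = {0-1(w=5) 0-2(w=6) 1-5(w=8) 2-3(w=3) 4-5(w=13)}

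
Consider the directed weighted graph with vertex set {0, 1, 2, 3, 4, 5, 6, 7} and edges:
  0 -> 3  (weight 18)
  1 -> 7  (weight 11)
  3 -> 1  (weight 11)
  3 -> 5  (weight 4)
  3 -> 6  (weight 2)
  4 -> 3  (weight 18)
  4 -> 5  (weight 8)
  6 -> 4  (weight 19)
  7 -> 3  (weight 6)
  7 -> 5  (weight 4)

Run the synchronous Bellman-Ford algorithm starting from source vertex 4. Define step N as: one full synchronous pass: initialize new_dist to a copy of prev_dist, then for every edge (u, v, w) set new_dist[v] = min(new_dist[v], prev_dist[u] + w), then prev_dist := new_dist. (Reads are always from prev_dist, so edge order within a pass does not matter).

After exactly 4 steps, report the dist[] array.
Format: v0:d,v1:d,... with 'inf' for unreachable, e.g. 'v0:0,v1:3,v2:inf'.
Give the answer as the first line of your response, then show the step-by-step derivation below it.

v0:inf,v1:29,v2:inf,v3:18,v4:0,v5:8,v6:20,v7:40

step 1: dist = v0:inf,v1:inf,v2:inf,v3:18,v4:0,v5:8,v6:inf,v7:inf
step 2: dist = v0:inf,v1:29,v2:inf,v3:18,v4:0,v5:8,v6:20,v7:inf
step 3: dist = v0:inf,v1:29,v2:inf,v3:18,v4:0,v5:8,v6:20,v7:40
step 4: dist = v0:inf,v1:29,v2:inf,v3:18,v4:0,v5:8,v6:20,v7:40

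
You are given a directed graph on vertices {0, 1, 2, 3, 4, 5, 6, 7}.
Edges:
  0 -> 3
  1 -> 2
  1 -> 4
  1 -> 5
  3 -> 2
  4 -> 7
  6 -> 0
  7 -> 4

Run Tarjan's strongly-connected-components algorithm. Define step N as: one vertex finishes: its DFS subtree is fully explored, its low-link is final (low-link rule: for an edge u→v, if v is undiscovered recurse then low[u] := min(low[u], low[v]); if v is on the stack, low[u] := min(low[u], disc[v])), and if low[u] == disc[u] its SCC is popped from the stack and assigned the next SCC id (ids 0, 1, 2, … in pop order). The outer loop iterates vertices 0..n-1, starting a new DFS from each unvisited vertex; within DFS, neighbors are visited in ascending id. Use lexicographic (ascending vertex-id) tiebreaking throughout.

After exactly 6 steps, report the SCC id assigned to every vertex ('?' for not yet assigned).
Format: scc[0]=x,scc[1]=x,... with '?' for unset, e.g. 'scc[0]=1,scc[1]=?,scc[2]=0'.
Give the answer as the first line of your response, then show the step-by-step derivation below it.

scc[0]=2,scc[1]=?,scc[2]=0,scc[3]=1,scc[4]=3,scc[5]=4,scc[6]=?,scc[7]=3

step 1: low=(low[0]=0,low[1]=?,low[2]=2,low[3]=1,low[4]=?,low[5]=?,low[6]=?,low[7]=?); scc=(scc[0]=?,scc[1]=?,scc[2]=0,scc[3]=?,scc[4]=?,scc[5]=?,scc[6]=?,scc[7]=?)
step 2: low=(low[0]=0,low[1]=?,low[2]=2,low[3]=1,low[4]=?,low[5]=?,low[6]=?,low[7]=?); scc=(scc[0]=?,scc[1]=?,scc[2]=0,scc[3]=1,scc[4]=?,scc[5]=?,scc[6]=?,scc[7]=?)
step 3: low=(low[0]=0,low[1]=?,low[2]=2,low[3]=1,low[4]=?,low[5]=?,low[6]=?,low[7]=?); scc=(scc[0]=2,scc[1]=?,scc[2]=0,scc[3]=1,scc[4]=?,scc[5]=?,scc[6]=?,scc[7]=?)
step 4: low=(low[0]=0,low[1]=3,low[2]=2,low[3]=1,low[4]=4,low[5]=?,low[6]=?,low[7]=4); scc=(scc[0]=2,scc[1]=?,scc[2]=0,scc[3]=1,scc[4]=?,scc[5]=?,scc[6]=?,scc[7]=?)
step 5: low=(low[0]=0,low[1]=3,low[2]=2,low[3]=1,low[4]=4,low[5]=?,low[6]=?,low[7]=4); scc=(scc[0]=2,scc[1]=?,scc[2]=0,scc[3]=1,scc[4]=3,scc[5]=?,scc[6]=?,scc[7]=3)
step 6: low=(low[0]=0,low[1]=3,low[2]=2,low[3]=1,low[4]=4,low[5]=6,low[6]=?,low[7]=4); scc=(scc[0]=2,scc[1]=?,scc[2]=0,scc[3]=1,scc[4]=3,scc[5]=4,scc[6]=?,scc[7]=3)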